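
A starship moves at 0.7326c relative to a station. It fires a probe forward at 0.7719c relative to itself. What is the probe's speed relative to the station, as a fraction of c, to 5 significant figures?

u ≈ 0.96104c

Relativistic velocity addition: u = (u' + v)/(1 + u'v/c²)
= (0.7719 + 0.7326)/(1 + 0.7719×0.7326) = 1.5045/1.565494 = 0.96104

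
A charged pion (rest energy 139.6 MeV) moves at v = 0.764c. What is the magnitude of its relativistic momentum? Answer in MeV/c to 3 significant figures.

p ≈ 165 MeV/c

γ = 1/√(1 − 0.764²) = 1.5499
p = γβm₀c = 1.5499 × 0.764 × 139.6 MeV/c = 165 MeV/c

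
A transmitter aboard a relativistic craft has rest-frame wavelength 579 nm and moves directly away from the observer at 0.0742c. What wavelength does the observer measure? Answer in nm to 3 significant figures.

λ_obs ≈ 624 nm

Relativistic Doppler: λ_obs = λ_src √((1+β)/(1−β))
= 579 × √(1.0742/0.92580) = 579 × 1.0772 = 624 nm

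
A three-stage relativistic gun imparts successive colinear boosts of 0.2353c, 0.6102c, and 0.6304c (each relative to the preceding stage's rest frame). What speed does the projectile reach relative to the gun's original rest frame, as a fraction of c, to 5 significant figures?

u ≈ 0.93429c

Compose boost 2: (0.6102 + 0.2353)/(1 + 0.6102×0.2353) = 0.84550/1.143580 = 0.7393448
Compose boost 3: (0.6304 + 0.7393448)/(1 + 0.6304×0.7393448) = 1.369745/1.466083 = 0.93429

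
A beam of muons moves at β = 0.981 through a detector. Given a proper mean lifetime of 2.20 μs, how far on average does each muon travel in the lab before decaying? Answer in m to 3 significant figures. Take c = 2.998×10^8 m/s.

γ = 1/√(1 − 0.981²) = 5.1544
Dilated lifetime: Δt = γτ₀ = 5.1544 × 2.20 μs = 11.340 μs
d = vΔt = 0.981c × 11.340 μs = 2.9410×10^8 m/s × 1.1340×10^-5 s = 3340 m

d ≈ 3340 m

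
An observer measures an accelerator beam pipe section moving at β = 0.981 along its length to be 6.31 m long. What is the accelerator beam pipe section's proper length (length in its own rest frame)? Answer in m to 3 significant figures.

γ = 1/√(1 − 0.981²) = 5.1544
L₀ = γL = 5.1544 × 6.31 = 32.5 m

L₀ ≈ 32.5 m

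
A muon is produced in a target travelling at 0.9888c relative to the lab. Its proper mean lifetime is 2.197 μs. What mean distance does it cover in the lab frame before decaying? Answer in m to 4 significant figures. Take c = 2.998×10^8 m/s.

d ≈ 4364 m

γ = 1/√(1 − 0.9888²) = 6.70032
Dilated lifetime: Δt = γτ₀ = 6.70032 × 2.197 μs = 14.7206 μs
d = vΔt = 0.9888c × 14.7206 μs = 2.96442×10^8 m/s × 1.47206×10^-5 s = 4364 m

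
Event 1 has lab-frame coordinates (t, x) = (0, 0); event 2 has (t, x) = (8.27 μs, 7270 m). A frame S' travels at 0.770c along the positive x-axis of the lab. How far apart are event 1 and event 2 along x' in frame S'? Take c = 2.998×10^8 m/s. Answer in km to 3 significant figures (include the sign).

γ = 1/√(1 − 0.770²) = 1.5673
Δx' = γ(Δx − vΔt) = 1.5673 × (7270 m − 0.770×(2.998×10^8 m/s)×8.27×10^-6 s)
= 1.5673 × (5360.9 m) = 8.40 km

Δx' ≈ 8.40 km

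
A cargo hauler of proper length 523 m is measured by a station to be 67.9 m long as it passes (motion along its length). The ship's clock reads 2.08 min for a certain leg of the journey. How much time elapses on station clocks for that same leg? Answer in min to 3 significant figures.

Δt ≈ 16.0 min

Length contraction ⇒ γ = L₀/L = 523/67.9 = 7.7025
Time dilation: Δt = γτ₀ = 7.7025 × 2.08 min = 16.0 min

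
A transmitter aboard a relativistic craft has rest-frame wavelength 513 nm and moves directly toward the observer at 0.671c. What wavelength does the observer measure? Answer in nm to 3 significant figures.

Relativistic Doppler: λ_obs = λ_src √((1−β)/(1+β))
= 513 × √(0.32900/1.6710) = 513 × 0.44372 = 228 nm

λ_obs ≈ 228 nm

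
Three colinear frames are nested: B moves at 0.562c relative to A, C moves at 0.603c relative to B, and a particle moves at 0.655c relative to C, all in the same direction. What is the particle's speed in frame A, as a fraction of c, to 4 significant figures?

Compose boost 2: (0.603 + 0.562)/(1 + 0.603×0.562) = 1.165/1.33889 = 0.870126
Compose boost 3: (0.655 + 0.870126)/(1 + 0.655×0.870126) = 1.52513/1.56993 = 0.9715

u ≈ 0.9715c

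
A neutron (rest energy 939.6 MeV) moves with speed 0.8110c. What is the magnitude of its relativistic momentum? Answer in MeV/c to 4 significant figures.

p ≈ 1302 MeV/c

γ = 1/√(1 − 0.8110²) = 1.70927
p = γβm₀c = 1.70927 × 0.8110 × 939.6 MeV/c = 1302 MeV/c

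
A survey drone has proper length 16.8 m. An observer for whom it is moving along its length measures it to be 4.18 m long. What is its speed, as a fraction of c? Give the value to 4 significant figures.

β ≈ 0.9686

γ = L₀/L = 16.8/4.18 = 4.01914
β = √(1 − 1/γ²) = 0.9686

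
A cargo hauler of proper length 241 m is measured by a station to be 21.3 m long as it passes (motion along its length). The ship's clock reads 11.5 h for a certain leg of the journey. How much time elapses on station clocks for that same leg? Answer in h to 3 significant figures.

Length contraction ⇒ γ = L₀/L = 241/21.3 = 11.315
Time dilation: Δt = γτ₀ = 11.315 × 11.5 h = 130 h

Δt ≈ 130 h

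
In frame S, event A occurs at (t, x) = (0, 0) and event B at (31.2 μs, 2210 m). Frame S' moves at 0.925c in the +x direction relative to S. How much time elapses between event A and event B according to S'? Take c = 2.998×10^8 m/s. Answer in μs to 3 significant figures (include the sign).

γ = 1/√(1 − 0.925²) = 2.6318
Δt' = γ(Δt − vΔx/c²) = 2.6318 × (31.2 μs − 0.925×2210 m / (2.998×10^8 m/s))
= 2.6318 × (24.381 μs) = 64.2 μs

Δt' ≈ 64.2 μs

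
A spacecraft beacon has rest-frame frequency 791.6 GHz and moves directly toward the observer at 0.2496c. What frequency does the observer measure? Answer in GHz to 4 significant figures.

f_obs ≈ 1022 GHz

Relativistic Doppler: f_obs = f_src √((1+β)/(1−β))
= 791.6 × √(1.24960/0.750400) = 791.6 × 1.29044 = 1022 GHz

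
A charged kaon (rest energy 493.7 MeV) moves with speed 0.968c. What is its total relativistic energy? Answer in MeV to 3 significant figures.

E ≈ 1970 MeV

γ = 1/√(1 − 0.968²) = 3.9849
E = γm₀c² = 3.9849 × 493.7 MeV = 1970 MeV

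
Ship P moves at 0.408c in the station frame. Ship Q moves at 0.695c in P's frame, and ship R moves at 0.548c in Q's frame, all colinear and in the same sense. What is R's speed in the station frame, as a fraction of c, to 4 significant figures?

Compose boost 2: (0.695 + 0.408)/(1 + 0.695×0.408) = 1.103/1.28356 = 0.859329
Compose boost 3: (0.548 + 0.859329)/(1 + 0.548×0.859329) = 1.40733/1.47091 = 0.9568

u ≈ 0.9568c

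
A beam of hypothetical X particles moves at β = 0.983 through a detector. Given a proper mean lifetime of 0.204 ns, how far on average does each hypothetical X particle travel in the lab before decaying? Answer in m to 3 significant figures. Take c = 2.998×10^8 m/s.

d ≈ 0.327 m

γ = 1/√(1 − 0.983²) = 5.4465
Dilated lifetime: Δt = γτ₀ = 5.4465 × 0.204 ns = 1.1111 ns
d = vΔt = 0.983c × 1.1111 ns = 2.9470×10^8 m/s × 1.1111×10^-9 s = 0.327 m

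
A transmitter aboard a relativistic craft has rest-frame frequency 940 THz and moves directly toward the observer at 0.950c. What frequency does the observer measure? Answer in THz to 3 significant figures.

Relativistic Doppler: f_obs = f_src √((1+β)/(1−β))
= 940 × √(1.9500/0.050000) = 940 × 6.2450 = 5870 THz

f_obs ≈ 5870 THz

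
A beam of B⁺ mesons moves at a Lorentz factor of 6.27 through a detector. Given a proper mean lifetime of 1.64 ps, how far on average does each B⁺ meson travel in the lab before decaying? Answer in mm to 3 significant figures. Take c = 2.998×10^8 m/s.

d ≈ 3.04 mm

β = √(1 − 1/γ²) = √(1 − 1/6.27²) = 0.98720
Dilated lifetime: Δt = γτ₀ = 6.27 × 1.64 ps = 10.283 ps
d = vΔt = 0.98720c × 10.283 ps = 2.9596×10^8 m/s × 1.0283×10^-11 s = 3.04 mm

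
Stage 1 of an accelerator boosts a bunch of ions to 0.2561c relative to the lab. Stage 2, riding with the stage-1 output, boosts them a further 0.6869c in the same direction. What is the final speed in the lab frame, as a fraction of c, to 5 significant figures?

u ≈ 0.80193c

Compose boost 2: (0.6869 + 0.2561)/(1 + 0.6869×0.2561) = 0.94300/1.175915 = 0.80193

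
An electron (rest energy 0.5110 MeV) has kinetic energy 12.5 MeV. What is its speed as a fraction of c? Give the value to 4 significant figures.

γ = 1 + K/(m₀c²) = 1 + 12.5/0.5110 = 25.4618
β = √(1 − 1/γ²) = 0.9992

β ≈ 0.9992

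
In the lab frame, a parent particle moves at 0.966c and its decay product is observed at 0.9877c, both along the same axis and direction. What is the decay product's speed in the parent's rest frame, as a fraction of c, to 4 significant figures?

Inverse velocity addition: u' = (u − v)/(1 − uv/c²)
= (0.9877 − 0.966)/(1 − 0.9877×0.966) = 0.02170/0.0458818 = 0.4730

u' ≈ 0.4730c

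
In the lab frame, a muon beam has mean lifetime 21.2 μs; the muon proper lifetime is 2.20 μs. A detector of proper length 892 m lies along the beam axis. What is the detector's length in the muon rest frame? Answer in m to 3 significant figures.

L ≈ 92.6 m

Time dilation ⇒ γ = Δt/τ₀ = 21.2/2.20 = 9.6364
Length contraction: L = L₀/γ = 892/9.6364 = 92.6 m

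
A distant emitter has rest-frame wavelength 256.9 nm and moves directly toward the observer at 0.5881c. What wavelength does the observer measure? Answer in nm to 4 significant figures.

Relativistic Doppler: λ_obs = λ_src √((1−β)/(1+β))
= 256.9 × √(0.411900/1.58810) = 256.9 × 0.509280 = 130.8 nm

λ_obs ≈ 130.8 nm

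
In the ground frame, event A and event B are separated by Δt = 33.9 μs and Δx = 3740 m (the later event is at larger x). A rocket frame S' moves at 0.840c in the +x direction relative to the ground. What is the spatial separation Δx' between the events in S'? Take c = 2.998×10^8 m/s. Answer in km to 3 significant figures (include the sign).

Δx' ≈ -8.84 km

γ = 1/√(1 − 0.840²) = 1.8430
Δx' = γ(Δx − vΔt) = 1.8430 × (3740 m − 0.840×(2.998×10^8 m/s)×33.9×10^-6 s)
= 1.8430 × (-4797.1 m) = -8.84 km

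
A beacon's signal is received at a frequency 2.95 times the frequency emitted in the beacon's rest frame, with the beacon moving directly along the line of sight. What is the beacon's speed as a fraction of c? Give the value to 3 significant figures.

β ≈ 0.794

f_obs/f_src = √((1+β)/(1−β)) = 2.95  ⇒  (1+β)/(1−β) = 8.7025
β = |1 − D²|/(1 + D²) = |1 − 8.7025|/(1 + 8.7025) = 0.794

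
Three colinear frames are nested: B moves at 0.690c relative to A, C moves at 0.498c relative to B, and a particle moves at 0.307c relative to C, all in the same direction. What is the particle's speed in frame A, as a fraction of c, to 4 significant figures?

Compose boost 2: (0.498 + 0.690)/(1 + 0.498×0.690) = 1.188/1.34362 = 0.884179
Compose boost 3: (0.307 + 0.884179)/(1 + 0.307×0.884179) = 1.19118/1.27144 = 0.9369

u ≈ 0.9369c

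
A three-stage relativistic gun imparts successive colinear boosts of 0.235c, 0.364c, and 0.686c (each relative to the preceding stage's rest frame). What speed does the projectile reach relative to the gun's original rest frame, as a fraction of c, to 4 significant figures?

u ≈ 0.8979c

Compose boost 2: (0.364 + 0.235)/(1 + 0.364×0.235) = 0.5990/1.08554 = 0.551799
Compose boost 3: (0.686 + 0.551799)/(1 + 0.686×0.551799) = 1.23780/1.37853 = 0.8979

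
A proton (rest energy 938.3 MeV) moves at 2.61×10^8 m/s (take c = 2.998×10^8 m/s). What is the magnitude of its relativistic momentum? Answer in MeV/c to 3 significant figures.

β = v/c = 2.61×10^8 / 2.998×10^8 = 0.87058
γ = 1/√(1 − 0.87058²) = 2.0324
p = γβm₀c = 2.0324 × 0.87058 × 938.3 MeV/c = 1660 MeV/c

p ≈ 1660 MeV/c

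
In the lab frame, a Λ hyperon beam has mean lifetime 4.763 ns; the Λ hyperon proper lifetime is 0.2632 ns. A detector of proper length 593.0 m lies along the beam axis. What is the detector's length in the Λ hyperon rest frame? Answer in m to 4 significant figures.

L ≈ 32.77 m

Time dilation ⇒ γ = Δt/τ₀ = 4.763/0.2632 = 18.0965
Length contraction: L = L₀/γ = 593.0/18.0965 = 32.77 m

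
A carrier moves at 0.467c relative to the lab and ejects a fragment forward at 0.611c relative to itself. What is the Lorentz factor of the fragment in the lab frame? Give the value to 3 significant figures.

γ ≈ 1.84

u_lab = (0.611 + 0.467)/(1 + 0.611×0.467) = 1.078/1.28534 = 0.838691
γ = 1/√(1 − 0.838691²) = 1.84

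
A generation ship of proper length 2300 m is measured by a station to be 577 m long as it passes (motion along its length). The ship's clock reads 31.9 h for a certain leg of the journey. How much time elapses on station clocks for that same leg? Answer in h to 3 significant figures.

Length contraction ⇒ γ = L₀/L = 2300/577 = 3.9861
Time dilation: Δt = γτ₀ = 3.9861 × 31.9 h = 127 h

Δt ≈ 127 h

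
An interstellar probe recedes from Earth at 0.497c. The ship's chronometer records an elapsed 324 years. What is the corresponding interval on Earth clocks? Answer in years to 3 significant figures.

γ = 1/√(1 − 0.497²) = 1.1524
Time dilation: Δt = γτ₀ = 1.1524 × 324 years = 373 years

Δt ≈ 373 years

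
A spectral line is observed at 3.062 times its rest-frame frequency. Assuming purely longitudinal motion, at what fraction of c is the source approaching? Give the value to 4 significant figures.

f_obs/f_src = √((1+β)/(1−β)) = 3.062  ⇒  (1+β)/(1−β) = 9.37584
β = |1 − D²|/(1 + D²) = |1 − 9.37584|/(1 + 9.37584) = 0.8072

β ≈ 0.8072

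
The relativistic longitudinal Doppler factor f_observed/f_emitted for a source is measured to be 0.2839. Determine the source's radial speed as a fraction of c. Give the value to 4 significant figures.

f_obs/f_src = √((1−β)/(1+β)) = 0.2839  ⇒  (1−β)/(1+β) = 0.0805992
β = |1 − D²|/(1 + D²) = |1 − 0.0805992|/(1 + 0.0805992) = 0.8508

β ≈ 0.8508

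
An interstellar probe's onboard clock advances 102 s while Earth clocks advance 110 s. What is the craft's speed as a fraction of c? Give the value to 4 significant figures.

β ≈ 0.3744

γ = Δt/τ₀ = 110/102 = 1.07843
β = √(1 − 1/γ²) = √(1 − 1/1.07843²) = 0.3744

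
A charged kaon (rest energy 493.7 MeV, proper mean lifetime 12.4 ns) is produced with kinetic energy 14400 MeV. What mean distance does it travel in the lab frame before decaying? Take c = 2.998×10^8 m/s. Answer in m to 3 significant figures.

d ≈ 112 m

γ = 1 + K/(m₀c²) = 1 + 14400/493.7 = 30.168
β = √(1 − 1/γ²) = 0.99945
Dilated lifetime: γτ₀ = 30.168 × 12.4 ns = 374.08 ns
d = βc·γτ₀ = 0.99945 × (2.998×10^8 m/s) × 3.7408×10^-7 s = 112 m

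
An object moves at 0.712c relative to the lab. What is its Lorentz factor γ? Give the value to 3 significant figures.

γ ≈ 1.42

γ = 1/√(1 − β²) = 1/√(1 − 0.712²) = 1/√(0.49306) = 1.42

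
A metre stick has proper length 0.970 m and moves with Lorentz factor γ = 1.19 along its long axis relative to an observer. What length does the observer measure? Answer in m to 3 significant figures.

L ≈ 0.815 m

γ = 1.19 (given)
Length contraction: L = L₀/γ = 0.970/1.19 = 0.815 m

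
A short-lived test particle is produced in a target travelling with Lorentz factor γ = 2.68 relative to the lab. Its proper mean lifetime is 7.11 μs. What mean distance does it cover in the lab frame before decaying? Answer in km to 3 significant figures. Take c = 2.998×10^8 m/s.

β = √(1 − 1/γ²) = √(1 − 1/2.68²) = 0.92778
Dilated lifetime: Δt = γτ₀ = 2.68 × 7.11 μs = 19.055 μs
d = vΔt = 0.92778c × 19.055 μs = 2.7815×10^8 m/s × 1.9055×10^-5 s = 5.30 km

d ≈ 5.30 km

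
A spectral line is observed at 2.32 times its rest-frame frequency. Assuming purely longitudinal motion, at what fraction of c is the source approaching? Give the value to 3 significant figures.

f_obs/f_src = √((1+β)/(1−β)) = 2.32  ⇒  (1+β)/(1−β) = 5.3824
β = |1 − D²|/(1 + D²) = |1 − 5.3824|/(1 + 5.3824) = 0.687

β ≈ 0.687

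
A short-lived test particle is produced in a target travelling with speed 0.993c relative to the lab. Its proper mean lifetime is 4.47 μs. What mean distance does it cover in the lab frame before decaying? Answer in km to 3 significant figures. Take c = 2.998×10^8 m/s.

γ = 1/√(1 − 0.993²) = 8.4664
Dilated lifetime: Δt = γτ₀ = 8.4664 × 4.47 μs = 37.845 μs
d = vΔt = 0.993c × 37.845 μs = 2.9770×10^8 m/s × 3.7845×10^-5 s = 11.3 km

d ≈ 11.3 km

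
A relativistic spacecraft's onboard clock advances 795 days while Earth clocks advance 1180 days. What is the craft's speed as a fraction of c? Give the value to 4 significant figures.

β ≈ 0.7390

γ = Δt/τ₀ = 1180/795 = 1.48428
β = √(1 − 1/γ²) = √(1 − 1/1.48428²) = 0.7390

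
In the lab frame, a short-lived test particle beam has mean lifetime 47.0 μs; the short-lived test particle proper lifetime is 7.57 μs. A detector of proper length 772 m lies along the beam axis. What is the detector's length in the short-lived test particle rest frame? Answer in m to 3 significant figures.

Time dilation ⇒ γ = Δt/τ₀ = 47.0/7.57 = 6.2087
Length contraction: L = L₀/γ = 772/6.2087 = 124 m

L ≈ 124 m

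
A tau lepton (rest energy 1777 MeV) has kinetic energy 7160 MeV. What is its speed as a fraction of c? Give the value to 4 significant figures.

γ = 1 + K/(m₀c²) = 1 + 7160/1777 = 5.02926
β = √(1 − 1/γ²) = 0.9800

β ≈ 0.9800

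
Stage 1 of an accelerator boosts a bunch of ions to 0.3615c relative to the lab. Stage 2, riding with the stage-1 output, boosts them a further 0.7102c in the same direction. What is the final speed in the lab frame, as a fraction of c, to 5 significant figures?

u ≈ 0.85276c

Compose boost 2: (0.7102 + 0.3615)/(1 + 0.7102×0.3615) = 1.0717/1.256737 = 0.85276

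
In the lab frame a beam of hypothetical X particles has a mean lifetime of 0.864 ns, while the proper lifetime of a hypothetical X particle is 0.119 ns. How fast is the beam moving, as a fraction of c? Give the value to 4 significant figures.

β ≈ 0.9905

γ = Δt/τ₀ = 0.864/0.119 = 7.26050
β = √(1 − 1/γ²) = √(1 − 1/7.26050²) = 0.9905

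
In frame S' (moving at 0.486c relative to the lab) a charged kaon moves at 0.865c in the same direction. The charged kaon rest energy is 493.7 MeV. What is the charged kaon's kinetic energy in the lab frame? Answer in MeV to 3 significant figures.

u_lab = (0.865 + 0.486)/(1 + 0.865×0.486) = 0.951147
γ = 1/√(1 − 0.951147²) = 3.2390
K = (γ − 1)m₀c² = (3.2390 − 1) × 493.7 = 2.2390 × 493.7 = 1110 MeV

K ≈ 1110 MeV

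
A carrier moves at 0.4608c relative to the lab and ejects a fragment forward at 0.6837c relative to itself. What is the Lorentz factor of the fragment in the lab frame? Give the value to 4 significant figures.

u_lab = (0.6837 + 0.4608)/(1 + 0.6837×0.4608) = 1.1445/1.315049 = 0.8703098
γ = 1/√(1 − 0.8703098²) = 2.030

γ ≈ 2.030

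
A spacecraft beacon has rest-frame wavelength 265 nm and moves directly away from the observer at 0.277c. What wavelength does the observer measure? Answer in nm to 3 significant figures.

λ_obs ≈ 352 nm

Relativistic Doppler: λ_obs = λ_src √((1+β)/(1−β))
= 265 × √(1.2770/0.72300) = 265 × 1.3290 = 352 nm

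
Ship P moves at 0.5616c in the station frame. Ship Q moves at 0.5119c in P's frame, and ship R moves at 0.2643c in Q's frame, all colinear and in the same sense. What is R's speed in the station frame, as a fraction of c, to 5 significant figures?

u ≈ 0.89980c

Compose boost 2: (0.5119 + 0.5616)/(1 + 0.5119×0.5616) = 1.0735/1.287483 = 0.8337974
Compose boost 3: (0.2643 + 0.8337974)/(1 + 0.2643×0.8337974) = 1.098097/1.220373 = 0.89980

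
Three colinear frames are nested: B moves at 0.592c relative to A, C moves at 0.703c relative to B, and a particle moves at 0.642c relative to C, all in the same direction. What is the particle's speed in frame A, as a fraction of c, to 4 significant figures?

Compose boost 2: (0.703 + 0.592)/(1 + 0.703×0.592) = 1.295/1.41618 = 0.914434
Compose boost 3: (0.642 + 0.914434)/(1 + 0.642×0.914434) = 1.55643/1.58707 = 0.9807

u ≈ 0.9807c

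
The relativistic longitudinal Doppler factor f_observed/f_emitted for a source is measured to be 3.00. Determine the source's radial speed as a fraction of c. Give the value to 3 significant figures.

β ≈ 0.800

f_obs/f_src = √((1+β)/(1−β)) = 3.00  ⇒  (1+β)/(1−β) = 9.0000
β = |1 − D²|/(1 + D²) = |1 − 9.0000|/(1 + 9.0000) = 0.800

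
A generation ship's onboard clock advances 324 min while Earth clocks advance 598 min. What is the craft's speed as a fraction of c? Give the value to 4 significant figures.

γ = Δt/τ₀ = 598/324 = 1.84568
β = √(1 − 1/γ²) = √(1 − 1/1.84568²) = 0.8405

β ≈ 0.8405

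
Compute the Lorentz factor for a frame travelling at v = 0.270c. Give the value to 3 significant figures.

γ = 1/√(1 − β²) = 1/√(1 − 0.270²) = 1/√(0.92710) = 1.04

γ ≈ 1.04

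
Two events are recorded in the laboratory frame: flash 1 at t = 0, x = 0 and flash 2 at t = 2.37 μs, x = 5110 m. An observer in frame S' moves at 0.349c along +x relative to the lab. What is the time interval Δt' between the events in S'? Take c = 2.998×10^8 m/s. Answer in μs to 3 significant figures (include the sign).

Δt' ≈ -3.82 μs

γ = 1/√(1 − 0.349²) = 1.0671
Δt' = γ(Δt − vΔx/c²) = 1.0671 × (2.37 μs − 0.349×5110 m / (2.998×10^8 m/s))
= 1.0671 × (-3.5786 μs) = -3.82 μs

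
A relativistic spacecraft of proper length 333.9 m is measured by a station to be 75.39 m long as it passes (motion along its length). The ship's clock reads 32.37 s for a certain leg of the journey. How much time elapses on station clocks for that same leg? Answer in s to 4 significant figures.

Length contraction ⇒ γ = L₀/L = 333.9/75.39 = 4.42897
Time dilation: Δt = γτ₀ = 4.42897 × 32.37 s = 143.4 s

Δt ≈ 143.4 s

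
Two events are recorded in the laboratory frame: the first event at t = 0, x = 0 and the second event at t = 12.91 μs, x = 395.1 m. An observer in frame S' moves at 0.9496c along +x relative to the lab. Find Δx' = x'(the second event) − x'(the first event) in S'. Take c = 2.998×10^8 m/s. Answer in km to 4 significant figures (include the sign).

γ = 1/√(1 − 0.9496²) = 3.19016
Δx' = γ(Δx − vΔt) = 3.19016 × (395.1 m − 0.9496×(2.998×10^8 m/s)×12.91×10^-6 s)
= 3.19016 × (-3280.25 m) = -10.46 km

Δx' ≈ -10.46 km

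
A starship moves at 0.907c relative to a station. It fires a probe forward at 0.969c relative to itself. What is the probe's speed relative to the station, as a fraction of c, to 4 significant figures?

u ≈ 0.9985c

Relativistic velocity addition: u = (u' + v)/(1 + u'v/c²)
= (0.969 + 0.907)/(1 + 0.969×0.907) = 1.876/1.87888 = 0.9985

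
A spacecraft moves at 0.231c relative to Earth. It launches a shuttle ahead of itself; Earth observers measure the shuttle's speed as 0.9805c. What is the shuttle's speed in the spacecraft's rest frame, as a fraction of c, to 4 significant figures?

u' ≈ 0.9690c

Inverse velocity addition: u' = (u − v)/(1 − uv/c²)
= (0.9805 − 0.231)/(1 − 0.9805×0.231) = 0.7495/0.773505 = 0.9690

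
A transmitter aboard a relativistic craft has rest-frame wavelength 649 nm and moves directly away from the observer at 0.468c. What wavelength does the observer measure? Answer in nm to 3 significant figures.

λ_obs ≈ 1080 nm

Relativistic Doppler: λ_obs = λ_src √((1+β)/(1−β))
= 649 × √(1.4680/0.53200) = 649 × 1.6611 = 1080 nm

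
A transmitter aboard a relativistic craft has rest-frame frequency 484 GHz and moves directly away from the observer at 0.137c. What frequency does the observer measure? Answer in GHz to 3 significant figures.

f_obs ≈ 422 GHz

Relativistic Doppler: f_obs = f_src √((1−β)/(1+β))
= 484 × √(0.86300/1.1370) = 484 × 0.87121 = 422 GHz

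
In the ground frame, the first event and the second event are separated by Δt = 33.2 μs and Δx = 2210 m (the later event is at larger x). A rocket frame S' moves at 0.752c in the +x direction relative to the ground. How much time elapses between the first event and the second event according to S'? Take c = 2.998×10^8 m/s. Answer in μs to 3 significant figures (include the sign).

Δt' ≈ 42.0 μs

γ = 1/√(1 − 0.752²) = 1.5171
Δt' = γ(Δt − vΔx/c²) = 1.5171 × (33.2 μs − 0.752×2210 m / (2.998×10^8 m/s))
= 1.5171 × (27.657 μs) = 42.0 μs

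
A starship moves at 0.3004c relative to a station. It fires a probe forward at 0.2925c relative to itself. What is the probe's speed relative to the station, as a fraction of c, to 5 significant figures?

Relativistic velocity addition: u = (u' + v)/(1 + u'v/c²)
= (0.2925 + 0.3004)/(1 + 0.2925×0.3004) = 0.59290/1.087867 = 0.54501

u ≈ 0.54501c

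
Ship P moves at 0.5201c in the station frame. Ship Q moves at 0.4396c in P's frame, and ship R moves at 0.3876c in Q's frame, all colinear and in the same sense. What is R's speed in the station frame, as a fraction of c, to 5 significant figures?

u ≈ 0.89710c

Compose boost 2: (0.4396 + 0.5201)/(1 + 0.4396×0.5201) = 0.95970/1.228636 = 0.7811101
Compose boost 3: (0.3876 + 0.7811101)/(1 + 0.3876×0.7811101) = 1.168710/1.302758 = 0.89710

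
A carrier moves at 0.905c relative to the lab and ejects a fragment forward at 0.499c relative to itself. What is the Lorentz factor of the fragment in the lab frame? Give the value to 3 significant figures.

γ ≈ 3.94

u_lab = (0.499 + 0.905)/(1 + 0.499×0.905) = 1.404/1.45159 = 0.967212
γ = 1/√(1 − 0.967212²) = 3.94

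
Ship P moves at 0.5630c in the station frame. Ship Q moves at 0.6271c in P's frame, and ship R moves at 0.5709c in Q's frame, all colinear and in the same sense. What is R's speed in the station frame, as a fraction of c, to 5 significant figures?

u ≈ 0.96560c

Compose boost 2: (0.6271 + 0.5630)/(1 + 0.6271×0.5630) = 1.1901/1.353057 = 0.8795636
Compose boost 3: (0.5709 + 0.8795636)/(1 + 0.5709×0.8795636) = 1.450464/1.502143 = 0.96560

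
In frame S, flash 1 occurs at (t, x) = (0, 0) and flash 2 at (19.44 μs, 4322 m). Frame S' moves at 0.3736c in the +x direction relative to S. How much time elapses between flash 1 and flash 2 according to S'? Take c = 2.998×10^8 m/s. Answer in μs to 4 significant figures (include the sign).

Δt' ≈ 15.15 μs

γ = 1/√(1 − 0.3736²) = 1.07806
Δt' = γ(Δt − vΔx/c²) = 1.07806 × (19.44 μs − 0.3736×4322 m / (2.998×10^8 m/s))
= 1.07806 × (14.0541 μs) = 15.15 μs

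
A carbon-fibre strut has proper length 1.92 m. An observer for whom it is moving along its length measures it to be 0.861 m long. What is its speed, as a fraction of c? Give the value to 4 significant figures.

β ≈ 0.8938

γ = L₀/L = 1.92/0.861 = 2.22997
β = √(1 − 1/γ²) = 0.8938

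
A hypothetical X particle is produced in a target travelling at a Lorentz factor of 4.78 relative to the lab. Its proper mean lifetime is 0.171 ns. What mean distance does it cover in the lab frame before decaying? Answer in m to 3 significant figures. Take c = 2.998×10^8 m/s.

d ≈ 0.240 m

β = √(1 − 1/γ²) = √(1 − 1/4.78²) = 0.97787
Dilated lifetime: Δt = γτ₀ = 4.78 × 0.171 ns = 0.81738 ns
d = vΔt = 0.97787c × 0.81738 ns = 2.9317×10^8 m/s × 8.1738×10^-10 s = 0.240 m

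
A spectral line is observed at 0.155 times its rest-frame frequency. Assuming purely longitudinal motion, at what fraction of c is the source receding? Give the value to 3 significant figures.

β ≈ 0.953

f_obs/f_src = √((1−β)/(1+β)) = 0.155  ⇒  (1−β)/(1+β) = 0.024025
β = |1 − D²|/(1 + D²) = |1 − 0.024025|/(1 + 0.024025) = 0.953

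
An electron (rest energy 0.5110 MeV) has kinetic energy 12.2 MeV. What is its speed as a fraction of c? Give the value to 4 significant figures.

β ≈ 0.9992

γ = 1 + K/(m₀c²) = 1 + 12.2/0.5110 = 24.8748
β = √(1 − 1/γ²) = 0.9992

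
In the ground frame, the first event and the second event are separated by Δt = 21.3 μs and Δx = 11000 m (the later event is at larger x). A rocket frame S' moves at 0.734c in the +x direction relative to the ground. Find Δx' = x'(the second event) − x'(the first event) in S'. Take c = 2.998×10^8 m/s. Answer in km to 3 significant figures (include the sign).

γ = 1/√(1 − 0.734²) = 1.4724
Δx' = γ(Δx − vΔt) = 1.4724 × (11000 m − 0.734×(2.998×10^8 m/s)×21.3×10^-6 s)
= 1.4724 × (6312.9 m) = 9.30 km

Δx' ≈ 9.30 km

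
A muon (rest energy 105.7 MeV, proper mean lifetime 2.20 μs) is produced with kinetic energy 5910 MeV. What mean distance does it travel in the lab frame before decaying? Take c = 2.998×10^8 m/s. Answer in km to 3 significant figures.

d ≈ 37.5 km

γ = 1 + K/(m₀c²) = 1 + 5910/105.7 = 56.913
β = √(1 − 1/γ²) = 0.99985
Dilated lifetime: γτ₀ = 56.913 × 2.20 μs = 125.21 μs
d = βc·γτ₀ = 0.99985 × (2.998×10^8 m/s) × 0.00012521 s = 37.5 km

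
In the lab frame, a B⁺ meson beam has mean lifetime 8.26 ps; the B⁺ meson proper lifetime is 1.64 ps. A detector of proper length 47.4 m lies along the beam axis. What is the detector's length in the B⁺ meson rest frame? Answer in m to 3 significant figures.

Time dilation ⇒ γ = Δt/τ₀ = 8.26/1.64 = 5.0366
Length contraction: L = L₀/γ = 47.4/5.0366 = 9.41 m

L ≈ 9.41 m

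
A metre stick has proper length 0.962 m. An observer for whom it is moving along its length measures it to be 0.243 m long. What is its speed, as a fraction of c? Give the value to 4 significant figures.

β ≈ 0.9676

γ = L₀/L = 0.962/0.243 = 3.95885
β = √(1 − 1/γ²) = 0.9676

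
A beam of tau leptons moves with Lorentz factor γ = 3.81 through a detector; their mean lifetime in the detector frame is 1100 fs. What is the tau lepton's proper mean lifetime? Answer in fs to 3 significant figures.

τ₀ ≈ 289 fs

γ = 3.81 (given)
Proper time: τ₀ = Δt/γ = 1100/3.81 = 289 fs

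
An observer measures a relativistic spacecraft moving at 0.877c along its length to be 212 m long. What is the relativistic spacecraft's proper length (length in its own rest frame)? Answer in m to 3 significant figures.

L₀ ≈ 441 m

γ = 1/√(1 − 0.877²) = 2.0812
L₀ = γL = 2.0812 × 212 = 441 m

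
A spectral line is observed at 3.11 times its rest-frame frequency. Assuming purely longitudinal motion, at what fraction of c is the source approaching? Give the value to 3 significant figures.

β ≈ 0.813

f_obs/f_src = √((1+β)/(1−β)) = 3.11  ⇒  (1+β)/(1−β) = 9.6721
β = |1 − D²|/(1 + D²) = |1 − 9.6721|/(1 + 9.6721) = 0.813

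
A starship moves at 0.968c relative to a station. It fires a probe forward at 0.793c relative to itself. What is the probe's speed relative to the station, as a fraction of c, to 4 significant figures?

u ≈ 0.9963c

Relativistic velocity addition: u = (u' + v)/(1 + u'v/c²)
= (0.793 + 0.968)/(1 + 0.793×0.968) = 1.761/1.76762 = 0.9963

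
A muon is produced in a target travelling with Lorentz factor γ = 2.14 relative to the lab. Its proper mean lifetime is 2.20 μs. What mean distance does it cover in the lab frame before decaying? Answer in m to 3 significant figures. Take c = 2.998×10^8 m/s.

β = √(1 − 1/γ²) = √(1 − 1/2.14²) = 0.88410
Dilated lifetime: Δt = γτ₀ = 2.14 × 2.20 μs = 4.7080 μs
d = vΔt = 0.88410c × 4.7080 μs = 2.6505×10^8 m/s × 4.7080×10^-6 s = 1250 m

d ≈ 1250 m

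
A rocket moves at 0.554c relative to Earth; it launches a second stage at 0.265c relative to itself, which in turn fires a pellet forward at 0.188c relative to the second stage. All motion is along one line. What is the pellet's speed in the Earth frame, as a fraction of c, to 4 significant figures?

u ≈ 0.7954c

Compose boost 2: (0.265 + 0.554)/(1 + 0.265×0.554) = 0.8190/1.14681 = 0.714155
Compose boost 3: (0.188 + 0.714155)/(1 + 0.188×0.714155) = 0.902155/1.13426 = 0.7954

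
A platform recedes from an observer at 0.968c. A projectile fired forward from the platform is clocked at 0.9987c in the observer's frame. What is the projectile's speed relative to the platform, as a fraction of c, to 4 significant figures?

u' ≈ 0.9231c

Inverse velocity addition: u' = (u − v)/(1 − uv/c²)
= (0.9987 − 0.968)/(1 − 0.9987×0.968) = 0.03070/0.0332584 = 0.9231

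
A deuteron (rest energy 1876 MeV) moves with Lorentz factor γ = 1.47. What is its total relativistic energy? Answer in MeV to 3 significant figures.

E ≈ 2760 MeV

γ = 1.47 (given)
E = γm₀c² = 1.47 × 1876 MeV = 2760 MeV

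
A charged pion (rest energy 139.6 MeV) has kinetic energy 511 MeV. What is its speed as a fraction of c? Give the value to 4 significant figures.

γ = 1 + K/(m₀c²) = 1 + 511/139.6 = 4.66046
β = √(1 − 1/γ²) = 0.9767

β ≈ 0.9767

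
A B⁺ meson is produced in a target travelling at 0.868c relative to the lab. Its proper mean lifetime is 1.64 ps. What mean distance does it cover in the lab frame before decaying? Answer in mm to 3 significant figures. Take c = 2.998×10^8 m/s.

d ≈ 0.859 mm

γ = 1/√(1 − 0.868²) = 2.0138
Dilated lifetime: Δt = γτ₀ = 2.0138 × 1.64 ps = 3.3027 ps
d = vΔt = 0.868c × 3.3027 ps = 2.6023×10^8 m/s × 3.3027×10^-12 s = 0.859 mm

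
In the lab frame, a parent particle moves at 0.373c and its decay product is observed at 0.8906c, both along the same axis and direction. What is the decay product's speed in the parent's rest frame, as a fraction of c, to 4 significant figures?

u' ≈ 0.7751c

Inverse velocity addition: u' = (u − v)/(1 − uv/c²)
= (0.8906 − 0.373)/(1 − 0.8906×0.373) = 0.5176/0.667806 = 0.7751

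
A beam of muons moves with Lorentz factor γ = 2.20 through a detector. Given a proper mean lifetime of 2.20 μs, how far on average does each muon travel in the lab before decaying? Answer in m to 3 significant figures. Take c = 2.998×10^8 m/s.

β = √(1 − 1/γ²) = √(1 − 1/2.20²) = 0.89072
Dilated lifetime: Δt = γτ₀ = 2.20 × 2.20 μs = 4.8400 μs
d = vΔt = 0.89072c × 4.8400 μs = 2.6704×10^8 m/s × 4.8400×10^-6 s = 1290 m

d ≈ 1290 m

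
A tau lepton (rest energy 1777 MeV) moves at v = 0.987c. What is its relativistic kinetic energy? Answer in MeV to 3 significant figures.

K ≈ 9280 MeV

γ = 1/√(1 − 0.987²) = 6.2220
K = (γ − 1)m₀c² = (6.2220 − 1) × 1777 MeV = 5.2220 × 1777 MeV = 9280 MeV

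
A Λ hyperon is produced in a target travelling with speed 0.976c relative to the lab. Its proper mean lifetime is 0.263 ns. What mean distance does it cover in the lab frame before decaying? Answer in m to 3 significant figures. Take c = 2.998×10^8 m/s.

d ≈ 0.353 m

γ = 1/√(1 − 0.976²) = 4.5920
Dilated lifetime: Δt = γτ₀ = 4.5920 × 0.263 ns = 1.2077 ns
d = vΔt = 0.976c × 1.2077 ns = 2.9260×10^8 m/s × 1.2077×10^-9 s = 0.353 m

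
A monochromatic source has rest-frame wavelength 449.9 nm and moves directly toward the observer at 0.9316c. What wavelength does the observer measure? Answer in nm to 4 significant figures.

λ_obs ≈ 84.66 nm

Relativistic Doppler: λ_obs = λ_src √((1−β)/(1+β))
= 449.9 × √(0.0684000/1.93160) = 449.9 × 0.188178 = 84.66 nm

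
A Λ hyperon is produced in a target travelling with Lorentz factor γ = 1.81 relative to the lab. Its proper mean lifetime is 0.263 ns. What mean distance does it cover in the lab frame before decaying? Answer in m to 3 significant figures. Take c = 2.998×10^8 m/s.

d ≈ 0.119 m

β = √(1 − 1/γ²) = √(1 − 1/1.81²) = 0.83352
Dilated lifetime: Δt = γτ₀ = 1.81 × 0.263 ns = 0.47603 ns
d = vΔt = 0.83352c × 0.47603 ns = 2.4989×10^8 m/s × 4.7603×10^-10 s = 0.119 m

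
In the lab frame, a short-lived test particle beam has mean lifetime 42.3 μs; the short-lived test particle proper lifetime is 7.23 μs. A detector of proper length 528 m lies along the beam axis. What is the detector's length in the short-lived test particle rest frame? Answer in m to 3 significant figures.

L ≈ 90.2 m

Time dilation ⇒ γ = Δt/τ₀ = 42.3/7.23 = 5.8506
Length contraction: L = L₀/γ = 528/5.8506 = 90.2 m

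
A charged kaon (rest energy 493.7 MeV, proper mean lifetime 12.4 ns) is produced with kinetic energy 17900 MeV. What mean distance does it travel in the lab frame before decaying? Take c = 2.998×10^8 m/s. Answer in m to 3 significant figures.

d ≈ 138 m

γ = 1 + K/(m₀c²) = 1 + 17900/493.7 = 37.257
β = √(1 − 1/γ²) = 0.99964
Dilated lifetime: γτ₀ = 37.257 × 12.4 ns = 461.98 ns
d = βc·γτ₀ = 0.99964 × (2.998×10^8 m/s) × 4.6198×10^-7 s = 138 m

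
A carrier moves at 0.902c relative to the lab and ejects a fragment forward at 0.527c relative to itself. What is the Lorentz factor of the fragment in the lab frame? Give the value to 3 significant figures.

γ ≈ 4.02

u_lab = (0.527 + 0.902)/(1 + 0.527×0.902) = 1.429/1.47535 = 0.968581
γ = 1/√(1 − 0.968581²) = 4.02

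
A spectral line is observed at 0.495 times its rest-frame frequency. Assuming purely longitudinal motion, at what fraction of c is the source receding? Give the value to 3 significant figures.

f_obs/f_src = √((1−β)/(1+β)) = 0.495  ⇒  (1−β)/(1+β) = 0.24502
β = |1 − D²|/(1 + D²) = |1 − 0.24502|/(1 + 0.24502) = 0.606

β ≈ 0.606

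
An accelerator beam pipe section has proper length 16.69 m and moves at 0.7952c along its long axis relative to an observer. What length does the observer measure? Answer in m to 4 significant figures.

γ = 1/√(1 − 0.7952²) = 1.64922
Length contraction: L = L₀/γ = 16.69/1.64922 = 10.12 m

L ≈ 10.12 m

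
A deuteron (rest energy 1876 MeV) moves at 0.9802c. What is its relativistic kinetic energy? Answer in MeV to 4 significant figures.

γ = 1/√(1 − 0.9802²) = 5.05025
K = (γ − 1)m₀c² = (5.05025 − 1) × 1876 MeV = 4.05025 × 1876 MeV = 7598 MeV

K ≈ 7598 MeV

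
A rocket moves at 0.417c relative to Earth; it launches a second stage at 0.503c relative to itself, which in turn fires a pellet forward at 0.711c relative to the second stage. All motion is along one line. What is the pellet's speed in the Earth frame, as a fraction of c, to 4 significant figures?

Compose boost 2: (0.503 + 0.417)/(1 + 0.503×0.417) = 0.9200/1.20975 = 0.760487
Compose boost 3: (0.711 + 0.760487)/(1 + 0.711×0.760487) = 1.47149/1.54071 = 0.9551

u ≈ 0.9551c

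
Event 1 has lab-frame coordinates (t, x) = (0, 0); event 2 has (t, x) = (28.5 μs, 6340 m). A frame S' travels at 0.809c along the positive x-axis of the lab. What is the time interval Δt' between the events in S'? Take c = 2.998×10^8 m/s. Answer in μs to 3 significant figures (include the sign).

γ = 1/√(1 − 0.809²) = 1.7012
Δt' = γ(Δt − vΔx/c²) = 1.7012 × (28.5 μs − 0.809×6340 m / (2.998×10^8 m/s))
= 1.7012 × (11.392 μs) = 19.4 μs

Δt' ≈ 19.4 μs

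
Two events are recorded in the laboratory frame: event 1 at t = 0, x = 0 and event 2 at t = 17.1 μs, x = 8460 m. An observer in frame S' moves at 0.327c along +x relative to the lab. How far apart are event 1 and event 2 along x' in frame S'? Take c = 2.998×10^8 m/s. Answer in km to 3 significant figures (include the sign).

Δx' ≈ 7.18 km

γ = 1/√(1 − 0.327²) = 1.0582
Δx' = γ(Δx − vΔt) = 1.0582 × (8460 m − 0.327×(2.998×10^8 m/s)×17.1×10^-6 s)
= 1.0582 × (6783.6 m) = 7.18 km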